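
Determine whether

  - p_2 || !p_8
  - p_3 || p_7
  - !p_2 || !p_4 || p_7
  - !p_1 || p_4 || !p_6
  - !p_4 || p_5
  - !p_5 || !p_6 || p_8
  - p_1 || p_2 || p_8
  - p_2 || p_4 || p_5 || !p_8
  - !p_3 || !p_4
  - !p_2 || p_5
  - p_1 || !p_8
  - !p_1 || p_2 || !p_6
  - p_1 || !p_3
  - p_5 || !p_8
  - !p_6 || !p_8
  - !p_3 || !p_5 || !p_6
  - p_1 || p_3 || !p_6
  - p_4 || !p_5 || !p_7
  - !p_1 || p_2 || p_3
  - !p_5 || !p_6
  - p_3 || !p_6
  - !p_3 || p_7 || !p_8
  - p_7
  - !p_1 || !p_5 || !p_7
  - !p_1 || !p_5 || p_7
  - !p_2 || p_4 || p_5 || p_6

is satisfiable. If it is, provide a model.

Unit clause (p_7) forces p_7 = True.
Set p_1 = True.
  then (!p_1 || !p_5 || !p_7) forces p_5 = False.
  then (!p_4 || p_5) forces p_4 = False.
  then (!p_2 || p_5) forces p_2 = False.
  then (!p_1 || p_2 || !p_6) forces p_6 = False.
  then (p_5 || !p_8) forces p_8 = False.
  then (!p_1 || p_2 || p_3) forces p_3 = True.
All clauses satisfied.

p_1 = True, p_2 = False, p_3 = True, p_4 = False, p_5 = False, p_6 = False, p_7 = True, p_8 = False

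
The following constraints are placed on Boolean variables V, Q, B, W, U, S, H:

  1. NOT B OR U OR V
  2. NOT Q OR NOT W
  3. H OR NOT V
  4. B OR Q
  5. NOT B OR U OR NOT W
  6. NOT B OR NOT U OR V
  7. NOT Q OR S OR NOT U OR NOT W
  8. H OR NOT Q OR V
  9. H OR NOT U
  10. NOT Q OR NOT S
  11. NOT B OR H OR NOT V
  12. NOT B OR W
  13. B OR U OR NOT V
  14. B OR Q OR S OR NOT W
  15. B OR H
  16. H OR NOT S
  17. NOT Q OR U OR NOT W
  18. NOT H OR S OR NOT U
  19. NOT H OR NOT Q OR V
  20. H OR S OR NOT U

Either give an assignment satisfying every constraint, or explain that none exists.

V=T; Q=F; B=T; W=T; U=T; S=T; H=T

Set V = True.
  then (H OR NOT V) forces H = True.
Set Q = False.
  then (B OR Q) forces B = True.
  then (NOT B OR W) forces W = True.
  then (NOT B OR U OR NOT W) forces U = True.
  then (NOT H OR S OR NOT U) forces S = True.
All clauses satisfied.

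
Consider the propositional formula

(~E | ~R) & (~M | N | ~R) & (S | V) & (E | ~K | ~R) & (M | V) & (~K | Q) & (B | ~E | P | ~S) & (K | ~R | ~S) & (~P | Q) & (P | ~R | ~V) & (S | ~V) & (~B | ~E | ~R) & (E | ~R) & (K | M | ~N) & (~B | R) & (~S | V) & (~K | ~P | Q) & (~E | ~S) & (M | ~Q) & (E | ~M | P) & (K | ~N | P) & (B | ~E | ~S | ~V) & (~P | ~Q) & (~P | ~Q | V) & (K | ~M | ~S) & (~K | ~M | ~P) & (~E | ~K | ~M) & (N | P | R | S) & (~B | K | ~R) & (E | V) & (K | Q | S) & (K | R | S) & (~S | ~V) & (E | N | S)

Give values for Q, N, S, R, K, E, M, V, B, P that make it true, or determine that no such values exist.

Case S = True:
  (~S | V) forces V = True.
  Clause (~S | ~V) is falsified — contradiction.
Case S = False:
  (S | V) forces V = True.
  Clause (S | ~V) is falsified — contradiction.
Both cases fail, so the formula is unsatisfiable.

No satisfying assignment exists.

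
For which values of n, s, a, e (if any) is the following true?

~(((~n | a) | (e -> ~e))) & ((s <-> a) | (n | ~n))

n: True, s: False, a: False, e: True

  ~(((~n | a) | (e -> ~e))) = True
    (~n | a) | (e -> ~e) = False
      ~n | a = False
        ~n = False
      e -> ~e = False
        ~e = False
  (s <-> a) | (n | ~n) = True
    s <-> a = True
    n | ~n = True
      ~n = False
Both conjuncts True, so the formula holds.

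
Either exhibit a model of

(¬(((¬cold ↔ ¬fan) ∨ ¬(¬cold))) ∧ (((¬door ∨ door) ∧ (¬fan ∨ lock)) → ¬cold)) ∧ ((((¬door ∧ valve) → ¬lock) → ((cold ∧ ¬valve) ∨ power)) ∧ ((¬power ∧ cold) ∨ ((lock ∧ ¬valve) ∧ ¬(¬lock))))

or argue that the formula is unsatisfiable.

lock = True, power = True, cold = False, fan = True, door = True, valve = False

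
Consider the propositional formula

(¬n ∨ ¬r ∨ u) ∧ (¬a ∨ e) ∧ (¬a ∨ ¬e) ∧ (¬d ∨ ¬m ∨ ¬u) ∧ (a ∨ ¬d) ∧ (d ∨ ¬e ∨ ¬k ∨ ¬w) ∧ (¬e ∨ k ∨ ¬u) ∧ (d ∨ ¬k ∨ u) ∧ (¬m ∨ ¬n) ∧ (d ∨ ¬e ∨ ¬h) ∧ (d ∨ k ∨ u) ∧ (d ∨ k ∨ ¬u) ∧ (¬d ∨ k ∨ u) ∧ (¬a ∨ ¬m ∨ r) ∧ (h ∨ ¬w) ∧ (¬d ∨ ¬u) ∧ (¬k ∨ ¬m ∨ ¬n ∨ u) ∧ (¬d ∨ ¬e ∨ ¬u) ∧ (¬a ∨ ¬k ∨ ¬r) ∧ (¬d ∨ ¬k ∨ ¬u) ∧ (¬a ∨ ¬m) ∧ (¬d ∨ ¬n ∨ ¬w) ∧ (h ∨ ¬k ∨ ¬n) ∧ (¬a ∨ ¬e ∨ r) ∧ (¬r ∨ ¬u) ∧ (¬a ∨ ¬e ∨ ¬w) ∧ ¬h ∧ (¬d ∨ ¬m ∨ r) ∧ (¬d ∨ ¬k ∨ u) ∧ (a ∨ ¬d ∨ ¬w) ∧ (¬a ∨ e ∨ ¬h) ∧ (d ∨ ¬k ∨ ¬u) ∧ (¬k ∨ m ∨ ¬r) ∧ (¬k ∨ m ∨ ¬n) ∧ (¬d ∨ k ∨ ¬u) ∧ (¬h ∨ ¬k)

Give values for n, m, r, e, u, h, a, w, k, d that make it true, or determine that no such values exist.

Unsatisfiable — no assignment works.

Case u = True:
  (¬d ∨ ¬u) forces d = False.
  (d ∨ k ∨ ¬u) forces k = True.
  Clause (d ∨ ¬k ∨ ¬u) is falsified — contradiction.
Case u = False:
  (¬h) forces h = False.
  (h ∨ ¬w) forces w = False.
  If k = True:
    (d ∨ ¬k ∨ u) forces d = True.
    clause (¬d ∨ ¬k ∨ u) is falsified.
  If k = False:
    (d ∨ k ∨ u) forces d = True.
    clause (¬d ∨ k ∨ u) is falsified.
  Every sub-case reaches a contradiction.
Both cases fail, so the formula is unsatisfiable.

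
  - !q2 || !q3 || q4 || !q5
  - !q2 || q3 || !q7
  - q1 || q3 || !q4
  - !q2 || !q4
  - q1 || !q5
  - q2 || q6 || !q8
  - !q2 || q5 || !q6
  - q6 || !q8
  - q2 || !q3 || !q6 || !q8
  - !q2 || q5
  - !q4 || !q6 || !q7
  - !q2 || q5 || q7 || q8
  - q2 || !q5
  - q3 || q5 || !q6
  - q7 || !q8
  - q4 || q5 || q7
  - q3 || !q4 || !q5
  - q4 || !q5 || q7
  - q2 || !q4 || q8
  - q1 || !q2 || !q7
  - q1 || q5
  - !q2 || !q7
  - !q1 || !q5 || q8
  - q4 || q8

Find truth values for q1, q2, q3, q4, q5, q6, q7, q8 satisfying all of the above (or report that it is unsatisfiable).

No satisfying assignment exists.

Case q8 = True:
  (q6 || !q8) forces q6 = True.
  (q7 || !q8) forces q7 = True.
  (!q4 || !q6 || !q7) forces q4 = False.
  (!q2 || !q7) forces q2 = False.
  (q2 || !q3 || !q6 || !q8) forces q3 = False.
  (q2 || !q5) forces q5 = False.
  Clause (q3 || q5 || !q6) is falsified — contradiction.
Case q8 = False:
  (q4 || q8) forces q4 = True.
  (!q2 || !q4) forces q2 = False.
  Clause (q2 || !q4 || q8) is falsified — contradiction.
Both cases fail, so the formula is unsatisfiable.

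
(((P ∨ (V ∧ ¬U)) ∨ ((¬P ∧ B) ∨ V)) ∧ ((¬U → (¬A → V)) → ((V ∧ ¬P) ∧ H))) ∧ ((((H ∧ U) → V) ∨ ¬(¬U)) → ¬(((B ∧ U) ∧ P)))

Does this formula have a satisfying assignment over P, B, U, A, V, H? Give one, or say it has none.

P = False, B = True, U = False, A = True, V = True, H = True

  ((P ∨ (V ∧ ¬U)) ∨ ((¬P ∧ B) ∨ V)) ∧ ((¬U → (¬A → V)) → ((V ∧ ¬P) ∧ H)) = True
    (P ∨ (V ∧ ¬U)) ∨ ((¬P ∧ B) ∨ V) = True
      P ∨ (V ∧ ¬U) = True
        V ∧ ¬U = True
          ¬U = True
      (¬P ∧ B) ∨ V = True
        ¬P ∧ B = True
          ¬P = True
    (¬U → (¬A → V)) → ((V ∧ ¬P) ∧ H) = True
      ¬U → (¬A → V) = True
        ¬U = True
        ¬A → V = True
          ¬A = False
      (V ∧ ¬P) ∧ H = True
        V ∧ ¬P = True
          ¬P = True
  (((H ∧ U) → V) ∨ ¬(¬U)) → ¬(((B ∧ U) ∧ P)) = True
    ((H ∧ U) → V) ∨ ¬(¬U) = True
      (H ∧ U) → V = True
        H ∧ U = False
      ¬(¬U) = False
        ¬U = True
    ¬(((B ∧ U) ∧ P)) = True
      (B ∧ U) ∧ P = False
        B ∧ U = False
Both conjuncts True, so the formula holds.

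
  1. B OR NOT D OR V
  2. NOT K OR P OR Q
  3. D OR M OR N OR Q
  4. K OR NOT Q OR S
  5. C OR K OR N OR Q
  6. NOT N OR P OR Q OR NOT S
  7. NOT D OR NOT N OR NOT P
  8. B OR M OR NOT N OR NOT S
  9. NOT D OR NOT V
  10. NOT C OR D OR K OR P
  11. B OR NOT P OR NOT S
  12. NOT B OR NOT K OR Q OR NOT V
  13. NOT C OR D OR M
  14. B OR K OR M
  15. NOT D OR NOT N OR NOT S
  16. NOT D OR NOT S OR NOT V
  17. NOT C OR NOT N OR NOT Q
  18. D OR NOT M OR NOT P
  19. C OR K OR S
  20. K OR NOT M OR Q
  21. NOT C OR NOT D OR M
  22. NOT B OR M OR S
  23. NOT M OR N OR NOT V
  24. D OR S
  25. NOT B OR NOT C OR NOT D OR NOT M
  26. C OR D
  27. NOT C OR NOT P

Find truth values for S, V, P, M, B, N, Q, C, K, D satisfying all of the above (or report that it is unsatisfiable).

Set S = True.
Set V = False.
Set P = False.
Set M = True.
Set B = True.
Try N = True:
  (NOT N OR P OR Q OR NOT S) forces Q = True.
  (NOT D OR NOT N OR NOT S) forces D = False.
  (NOT C OR NOT N OR NOT Q) forces C = False.
  clause (C OR D) is falsified — backtrack.
So N = False.
Try Q = False:
  (NOT K OR P OR Q) forces K = False.
  clause (K OR NOT M OR Q) is falsified — backtrack.
So Q = True.
Set C = False.
  then (C OR D) forces D = True.
Set K = True.
All clauses satisfied.

S = True, V = False, P = False, M = True, B = True, N = False, Q = True, C = False, K = True, D = True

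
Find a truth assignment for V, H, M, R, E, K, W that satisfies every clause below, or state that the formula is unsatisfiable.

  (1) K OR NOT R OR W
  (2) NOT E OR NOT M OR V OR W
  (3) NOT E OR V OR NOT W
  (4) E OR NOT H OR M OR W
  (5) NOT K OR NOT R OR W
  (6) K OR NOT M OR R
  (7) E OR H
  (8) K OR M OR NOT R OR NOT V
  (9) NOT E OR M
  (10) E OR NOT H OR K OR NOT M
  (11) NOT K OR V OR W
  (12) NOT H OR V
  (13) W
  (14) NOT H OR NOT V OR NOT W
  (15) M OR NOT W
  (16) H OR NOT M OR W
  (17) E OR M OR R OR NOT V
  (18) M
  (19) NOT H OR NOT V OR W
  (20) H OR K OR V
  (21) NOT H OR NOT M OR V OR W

V = True, H = False, M = True, R = True, E = True, K = False, W = True

Unit clause (W) forces W = True.
In (M OR NOT W) only M is left, so M = True.
Try V = False:
  (NOT E OR V OR NOT W) forces E = False.
  (E OR H) forces H = True.
  clause (NOT H OR V) is falsified — backtrack.
So V = True.
  then (NOT H OR NOT V OR NOT W) forces H = False.
  then (E OR H) forces E = True.
Set R = True.
Set K = False.
All clauses satisfied.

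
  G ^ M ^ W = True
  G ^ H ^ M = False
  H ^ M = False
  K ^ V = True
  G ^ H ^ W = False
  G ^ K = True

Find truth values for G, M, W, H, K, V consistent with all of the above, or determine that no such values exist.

Adding constraints 1, 3, 5 mod 2: every variable appears an even number of times on the left, so the left side is 0.
But the right sides sum to 1 (mod 2). 0 ≠ 1 — the system is inconsistent.

UNSATISFIABLE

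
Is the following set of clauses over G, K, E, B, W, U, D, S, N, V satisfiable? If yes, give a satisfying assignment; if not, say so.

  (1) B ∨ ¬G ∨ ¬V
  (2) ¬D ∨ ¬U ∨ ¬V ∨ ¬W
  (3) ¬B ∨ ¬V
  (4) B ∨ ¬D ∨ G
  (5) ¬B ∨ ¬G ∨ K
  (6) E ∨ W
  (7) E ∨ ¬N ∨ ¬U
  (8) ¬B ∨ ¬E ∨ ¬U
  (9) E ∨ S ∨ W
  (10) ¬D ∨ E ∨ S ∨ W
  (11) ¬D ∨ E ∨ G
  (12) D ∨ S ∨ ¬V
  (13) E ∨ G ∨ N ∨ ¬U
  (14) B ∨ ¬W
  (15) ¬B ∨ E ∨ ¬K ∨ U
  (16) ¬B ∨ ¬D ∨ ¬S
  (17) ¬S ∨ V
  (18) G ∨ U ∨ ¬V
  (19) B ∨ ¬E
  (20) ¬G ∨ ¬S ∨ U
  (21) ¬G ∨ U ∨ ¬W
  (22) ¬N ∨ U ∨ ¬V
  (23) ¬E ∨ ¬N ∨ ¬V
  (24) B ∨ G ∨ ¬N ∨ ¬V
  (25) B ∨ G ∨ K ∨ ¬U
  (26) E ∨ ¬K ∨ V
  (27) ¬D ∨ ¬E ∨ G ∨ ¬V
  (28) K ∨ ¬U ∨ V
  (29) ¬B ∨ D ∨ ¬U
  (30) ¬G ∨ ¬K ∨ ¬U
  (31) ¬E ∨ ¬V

Set G = False.
Set K = False.
Set E = True.
  then (B ∨ ¬E) forces B = True.
  then (¬E ∨ ¬V) forces V = False.
  then (¬B ∨ ¬E ∨ ¬U) forces U = False.
  then (¬S ∨ V) forces S = False.
Set W = False.
Set D = False.
Set N = True.
All clauses satisfied.

G: False, K: False, E: True, B: True, W: False, U: False, D: False, S: False, N: True, V: False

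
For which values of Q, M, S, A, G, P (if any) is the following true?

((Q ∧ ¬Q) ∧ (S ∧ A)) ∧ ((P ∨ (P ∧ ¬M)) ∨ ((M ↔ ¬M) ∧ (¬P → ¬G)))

No satisfying assignment exists.

Case Q = True: the conjunct ¬Q is False.
Case Q = False: the conjunct Q is False.
Both cases fail — unsatisfiable.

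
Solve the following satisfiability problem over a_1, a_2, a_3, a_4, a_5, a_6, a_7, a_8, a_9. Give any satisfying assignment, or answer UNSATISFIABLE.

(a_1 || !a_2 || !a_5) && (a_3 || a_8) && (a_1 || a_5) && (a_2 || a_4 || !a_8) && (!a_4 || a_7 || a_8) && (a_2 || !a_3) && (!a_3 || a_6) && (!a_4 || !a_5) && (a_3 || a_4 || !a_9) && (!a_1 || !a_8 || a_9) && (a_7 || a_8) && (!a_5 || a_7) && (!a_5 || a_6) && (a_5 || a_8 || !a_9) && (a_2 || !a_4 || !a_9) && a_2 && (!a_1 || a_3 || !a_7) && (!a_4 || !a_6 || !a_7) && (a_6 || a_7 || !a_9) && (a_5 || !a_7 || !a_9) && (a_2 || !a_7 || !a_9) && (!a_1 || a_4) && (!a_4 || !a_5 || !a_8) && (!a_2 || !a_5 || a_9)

Unit clause (a_2) forces a_2 = True.
Try a_1 = False:
  (a_1 || !a_2 || !a_5) forces a_5 = False.
  clause (a_1 || a_5) is falsified — backtrack.
So a_1 = True.
  then (!a_1 || a_4) forces a_4 = True.
  then (!a_4 || !a_5) forces a_5 = False.
Set a_3 = False.
  then (a_3 || a_8) forces a_8 = True.
  then (!a_1 || !a_8 || a_9) forces a_9 = True.
  then (!a_1 || a_3 || !a_7) forces a_7 = False.
  then (a_6 || a_7 || !a_9) forces a_6 = True.
All clauses satisfied.

a_1: True, a_2: True, a_3: False, a_4: True, a_5: False, a_6: True, a_7: False, a_8: True, a_9: True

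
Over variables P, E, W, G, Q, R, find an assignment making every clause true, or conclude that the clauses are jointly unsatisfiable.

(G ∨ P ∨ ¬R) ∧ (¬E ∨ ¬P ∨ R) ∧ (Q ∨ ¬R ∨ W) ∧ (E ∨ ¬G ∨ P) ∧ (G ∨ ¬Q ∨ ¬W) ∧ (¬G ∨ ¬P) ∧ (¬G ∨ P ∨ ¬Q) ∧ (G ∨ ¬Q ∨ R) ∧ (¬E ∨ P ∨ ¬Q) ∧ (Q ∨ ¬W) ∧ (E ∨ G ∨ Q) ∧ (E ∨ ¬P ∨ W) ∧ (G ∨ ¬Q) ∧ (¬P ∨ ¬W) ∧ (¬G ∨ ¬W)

P: False, E: True, W: False, G: False, Q: False, R: False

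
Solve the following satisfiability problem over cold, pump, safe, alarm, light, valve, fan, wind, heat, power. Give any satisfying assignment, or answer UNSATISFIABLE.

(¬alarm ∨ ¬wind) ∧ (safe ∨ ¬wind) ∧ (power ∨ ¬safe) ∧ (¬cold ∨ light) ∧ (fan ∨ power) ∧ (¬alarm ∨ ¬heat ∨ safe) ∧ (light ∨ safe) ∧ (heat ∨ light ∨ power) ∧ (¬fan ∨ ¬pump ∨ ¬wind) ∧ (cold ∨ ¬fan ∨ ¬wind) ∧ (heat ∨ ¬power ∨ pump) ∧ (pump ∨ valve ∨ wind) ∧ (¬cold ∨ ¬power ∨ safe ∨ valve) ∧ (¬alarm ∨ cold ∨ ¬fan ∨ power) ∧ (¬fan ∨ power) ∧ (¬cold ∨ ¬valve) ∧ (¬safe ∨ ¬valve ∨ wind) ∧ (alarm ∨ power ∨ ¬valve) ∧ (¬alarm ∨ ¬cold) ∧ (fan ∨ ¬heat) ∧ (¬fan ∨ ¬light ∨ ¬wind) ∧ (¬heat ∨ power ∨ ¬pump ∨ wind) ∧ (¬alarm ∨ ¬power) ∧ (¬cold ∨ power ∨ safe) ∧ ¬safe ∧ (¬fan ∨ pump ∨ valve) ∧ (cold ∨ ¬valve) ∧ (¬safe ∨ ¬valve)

cold = False; pump = True; safe = False; alarm = False; light = True; valve = False; fan = True; wind = False; heat = False; power = True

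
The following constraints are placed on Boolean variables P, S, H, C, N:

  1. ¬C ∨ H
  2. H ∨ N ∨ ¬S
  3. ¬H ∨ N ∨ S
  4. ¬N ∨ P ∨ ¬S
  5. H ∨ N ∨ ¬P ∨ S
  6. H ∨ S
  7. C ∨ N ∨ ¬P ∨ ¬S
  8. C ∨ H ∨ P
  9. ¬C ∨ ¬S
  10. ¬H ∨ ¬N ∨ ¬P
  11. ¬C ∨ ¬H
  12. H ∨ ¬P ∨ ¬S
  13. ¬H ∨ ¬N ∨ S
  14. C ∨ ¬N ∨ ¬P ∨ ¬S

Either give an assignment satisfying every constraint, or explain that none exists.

P = False; S = True; H = True; C = False; N = False

Set P = False.
Set S = True.
  then (¬N ∨ P ∨ ¬S) forces N = False.
  then (¬C ∨ ¬S) forces C = False.
  then (H ∨ N ∨ ¬S) forces H = True.
All clauses satisfied.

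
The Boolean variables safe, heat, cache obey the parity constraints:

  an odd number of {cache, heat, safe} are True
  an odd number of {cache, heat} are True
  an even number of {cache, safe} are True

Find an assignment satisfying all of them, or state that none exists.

safe=F; heat=T; cache=F

{cache, heat, safe}: 1 true → odd ✓
{cache, heat}: 1 true → odd ✓
{cache, safe}: 0 true → even ✓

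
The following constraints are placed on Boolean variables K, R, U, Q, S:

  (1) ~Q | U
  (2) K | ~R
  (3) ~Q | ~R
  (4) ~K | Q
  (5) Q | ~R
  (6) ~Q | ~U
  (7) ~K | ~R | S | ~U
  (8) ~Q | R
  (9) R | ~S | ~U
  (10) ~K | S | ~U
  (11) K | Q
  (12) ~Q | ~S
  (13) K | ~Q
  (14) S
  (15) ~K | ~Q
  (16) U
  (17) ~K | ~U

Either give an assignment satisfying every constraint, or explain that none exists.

The formula is unsatisfiable.

Case U = True:
  (~Q | ~U) forces Q = False.
  (~K | Q) forces K = False.
  Clause (K | Q) is falsified — contradiction.
Case U = False:
  Clause (U) is falsified — contradiction.
Both cases fail, so the formula is unsatisfiable.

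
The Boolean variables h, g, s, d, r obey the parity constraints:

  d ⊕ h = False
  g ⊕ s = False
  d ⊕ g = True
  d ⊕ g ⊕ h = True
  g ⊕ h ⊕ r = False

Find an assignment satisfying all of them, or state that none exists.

h=F, g=T, s=T, d=F, r=T

d ⊕ h = F ⊕ F = False ✓
g ⊕ s = T ⊕ T = False ✓
d ⊕ g = F ⊕ T = True ✓
d ⊕ g ⊕ h = F ⊕ T ⊕ F = True ✓
g ⊕ h ⊕ r = T ⊕ F ⊕ T = False ✓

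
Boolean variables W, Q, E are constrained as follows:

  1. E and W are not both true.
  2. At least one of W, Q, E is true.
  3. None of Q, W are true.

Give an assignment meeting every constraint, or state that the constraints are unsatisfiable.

W: False, Q: False, E: True

  (1) E=T, W=F — not both ✓
  (2) {W, Q, E}: 1 true — at least one ✓
  (3) {Q, W}: 0 true — none ✓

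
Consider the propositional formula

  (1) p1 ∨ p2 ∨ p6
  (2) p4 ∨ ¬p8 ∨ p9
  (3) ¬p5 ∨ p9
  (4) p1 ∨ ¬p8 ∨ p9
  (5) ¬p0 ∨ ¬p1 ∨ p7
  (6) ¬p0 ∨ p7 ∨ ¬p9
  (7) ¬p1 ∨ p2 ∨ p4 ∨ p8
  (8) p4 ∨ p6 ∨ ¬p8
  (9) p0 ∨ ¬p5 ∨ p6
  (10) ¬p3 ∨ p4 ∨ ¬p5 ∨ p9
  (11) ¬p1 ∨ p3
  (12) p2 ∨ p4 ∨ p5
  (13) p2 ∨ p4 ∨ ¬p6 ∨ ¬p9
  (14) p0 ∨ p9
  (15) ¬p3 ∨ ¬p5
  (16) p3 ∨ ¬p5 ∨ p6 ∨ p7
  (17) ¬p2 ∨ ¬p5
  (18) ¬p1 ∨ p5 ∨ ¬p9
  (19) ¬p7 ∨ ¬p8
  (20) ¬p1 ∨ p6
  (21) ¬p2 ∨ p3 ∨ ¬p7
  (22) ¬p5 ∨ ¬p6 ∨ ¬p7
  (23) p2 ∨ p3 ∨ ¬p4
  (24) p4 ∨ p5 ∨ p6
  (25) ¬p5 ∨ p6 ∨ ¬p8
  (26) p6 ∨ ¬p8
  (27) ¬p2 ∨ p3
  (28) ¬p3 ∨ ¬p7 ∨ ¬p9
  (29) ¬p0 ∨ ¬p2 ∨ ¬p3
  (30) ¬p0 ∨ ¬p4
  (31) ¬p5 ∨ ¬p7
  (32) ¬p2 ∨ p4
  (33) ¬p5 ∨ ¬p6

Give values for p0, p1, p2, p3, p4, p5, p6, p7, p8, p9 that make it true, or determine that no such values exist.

p0: False, p1: False, p2: False, p3: True, p4: True, p5: False, p6: True, p7: False, p8: False, p9: True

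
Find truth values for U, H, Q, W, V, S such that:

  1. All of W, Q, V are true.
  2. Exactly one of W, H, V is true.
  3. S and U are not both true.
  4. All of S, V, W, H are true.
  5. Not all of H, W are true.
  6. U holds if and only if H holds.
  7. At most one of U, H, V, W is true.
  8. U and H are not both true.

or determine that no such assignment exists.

Unsatisfiable — no assignment works.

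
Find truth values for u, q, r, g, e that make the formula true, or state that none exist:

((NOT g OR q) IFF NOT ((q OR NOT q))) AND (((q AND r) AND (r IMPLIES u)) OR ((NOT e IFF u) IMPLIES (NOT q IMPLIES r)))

u = True; q = False; r = False; g = True; e = True

  (NOT g OR q) IFF NOT ((q OR NOT q)) = True
    NOT g OR q = False
      NOT g = False
    NOT ((q OR NOT q)) = False
      q OR NOT q = True
        NOT q = True
  ((q AND r) AND (r IMPLIES u)) OR ((NOT e IFF u) IMPLIES (NOT q IMPLIES r)) = True
    (q AND r) AND (r IMPLIES u) = False
      q AND r = False
      r IMPLIES u = True
    (NOT e IFF u) IMPLIES (NOT q IMPLIES r) = True
      NOT e IFF u = False
        NOT e = False
      NOT q IMPLIES r = False
        NOT q = True
Both conjuncts True, so the formula holds.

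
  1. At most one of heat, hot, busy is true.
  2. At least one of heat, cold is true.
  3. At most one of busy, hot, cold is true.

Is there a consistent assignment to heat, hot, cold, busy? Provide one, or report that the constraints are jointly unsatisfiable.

heat = True; hot = False; cold = True; busy = False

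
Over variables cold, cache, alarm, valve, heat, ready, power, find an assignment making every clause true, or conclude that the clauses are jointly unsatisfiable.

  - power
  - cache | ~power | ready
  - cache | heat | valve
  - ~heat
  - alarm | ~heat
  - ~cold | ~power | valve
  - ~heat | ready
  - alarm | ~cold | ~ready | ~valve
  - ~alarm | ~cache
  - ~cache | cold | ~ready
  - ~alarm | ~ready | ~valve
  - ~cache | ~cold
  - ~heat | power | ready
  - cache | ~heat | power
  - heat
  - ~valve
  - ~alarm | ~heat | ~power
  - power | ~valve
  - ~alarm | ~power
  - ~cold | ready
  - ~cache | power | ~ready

Case heat = True:
  Clause (~heat) is falsified — contradiction.
Case heat = False:
  Clause (heat) is falsified — contradiction.
Both cases fail, so the formula is unsatisfiable.

The formula is unsatisfiable.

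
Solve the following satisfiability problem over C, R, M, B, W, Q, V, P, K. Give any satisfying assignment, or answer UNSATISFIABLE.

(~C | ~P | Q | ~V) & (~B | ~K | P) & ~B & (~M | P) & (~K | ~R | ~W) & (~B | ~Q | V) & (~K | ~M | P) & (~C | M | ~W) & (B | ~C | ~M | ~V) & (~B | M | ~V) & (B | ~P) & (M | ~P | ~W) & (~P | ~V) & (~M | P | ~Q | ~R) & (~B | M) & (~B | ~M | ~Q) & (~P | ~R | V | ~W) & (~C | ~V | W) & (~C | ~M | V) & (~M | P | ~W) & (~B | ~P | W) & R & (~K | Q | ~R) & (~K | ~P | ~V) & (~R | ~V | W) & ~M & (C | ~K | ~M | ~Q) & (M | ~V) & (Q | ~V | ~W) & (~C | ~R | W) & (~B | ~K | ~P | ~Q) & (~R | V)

No satisfying assignment exists.

Case R = True:
  (~B) forces B = False.
  (B | ~P) forces P = False.
  (~M | P) forces M = False.
  (M | ~V) forces V = False.
  Clause (~R | V) is falsified — contradiction.
Case R = False:
  Clause (R) is falsified — contradiction.
Both cases fail, so the formula is unsatisfiable.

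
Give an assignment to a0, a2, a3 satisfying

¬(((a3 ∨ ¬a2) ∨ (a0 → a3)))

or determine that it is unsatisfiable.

a0: True, a2: True, a3: False

  ¬(((a3 ∨ ¬a2) ∨ (a0 → a3))) = True
    (a3 ∨ ¬a2) ∨ (a0 → a3) = False
      a3 ∨ ¬a2 = False
        ¬a2 = False
      a0 → a3 = False
The formula evaluates to True.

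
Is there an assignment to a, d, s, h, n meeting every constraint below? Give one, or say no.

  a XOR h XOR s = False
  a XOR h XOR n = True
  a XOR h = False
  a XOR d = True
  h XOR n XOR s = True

a: False, d: True, s: False, h: False, n: True

a XOR h XOR s = F XOR F XOR F = False ✓
a XOR h XOR n = F XOR F XOR T = True ✓
a XOR h = F XOR F = False ✓
a XOR d = F XOR T = True ✓
h XOR n XOR s = F XOR T XOR F = True ✓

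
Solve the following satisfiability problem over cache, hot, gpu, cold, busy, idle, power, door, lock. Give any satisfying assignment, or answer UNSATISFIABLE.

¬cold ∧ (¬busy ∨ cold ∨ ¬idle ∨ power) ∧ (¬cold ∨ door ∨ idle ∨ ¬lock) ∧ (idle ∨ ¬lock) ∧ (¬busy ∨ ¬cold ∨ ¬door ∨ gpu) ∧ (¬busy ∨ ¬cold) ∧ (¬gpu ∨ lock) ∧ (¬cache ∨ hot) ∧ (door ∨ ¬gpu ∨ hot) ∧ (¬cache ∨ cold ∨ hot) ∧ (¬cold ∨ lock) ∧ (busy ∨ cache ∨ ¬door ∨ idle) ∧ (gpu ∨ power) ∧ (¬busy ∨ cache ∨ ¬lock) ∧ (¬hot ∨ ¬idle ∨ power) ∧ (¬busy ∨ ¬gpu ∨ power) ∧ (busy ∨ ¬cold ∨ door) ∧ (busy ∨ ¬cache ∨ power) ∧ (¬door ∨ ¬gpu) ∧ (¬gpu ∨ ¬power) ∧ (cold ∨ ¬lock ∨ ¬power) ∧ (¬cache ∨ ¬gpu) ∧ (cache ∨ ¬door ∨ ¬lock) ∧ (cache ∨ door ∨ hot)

cache = False, hot = True, gpu = False, cold = False, busy = True, idle = True, power = True, door = False, lock = False

Unit clause (¬cold) forces cold = False.
Set cache = False.
Set hot = True.
Try gpu = True:
  (¬gpu ∨ lock) forces lock = True.
  (idle ∨ ¬lock) forces idle = True.
  (¬busy ∨ cache ∨ ¬lock) forces busy = False.
  (¬hot ∨ ¬idle ∨ power) forces power = True.
  clause (¬gpu ∨ ¬power) is falsified — backtrack.
So gpu = False.
  then (gpu ∨ power) forces power = True.
  then (cold ∨ ¬lock ∨ ¬power) forces lock = False.
Set busy = True.
Set idle = True.
Set door = False.
All clauses satisfied.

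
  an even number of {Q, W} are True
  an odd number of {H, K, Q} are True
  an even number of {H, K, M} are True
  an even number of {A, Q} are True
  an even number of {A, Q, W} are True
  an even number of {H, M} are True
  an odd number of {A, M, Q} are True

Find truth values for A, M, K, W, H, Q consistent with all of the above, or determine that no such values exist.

A: False, M: True, K: False, W: False, H: True, Q: False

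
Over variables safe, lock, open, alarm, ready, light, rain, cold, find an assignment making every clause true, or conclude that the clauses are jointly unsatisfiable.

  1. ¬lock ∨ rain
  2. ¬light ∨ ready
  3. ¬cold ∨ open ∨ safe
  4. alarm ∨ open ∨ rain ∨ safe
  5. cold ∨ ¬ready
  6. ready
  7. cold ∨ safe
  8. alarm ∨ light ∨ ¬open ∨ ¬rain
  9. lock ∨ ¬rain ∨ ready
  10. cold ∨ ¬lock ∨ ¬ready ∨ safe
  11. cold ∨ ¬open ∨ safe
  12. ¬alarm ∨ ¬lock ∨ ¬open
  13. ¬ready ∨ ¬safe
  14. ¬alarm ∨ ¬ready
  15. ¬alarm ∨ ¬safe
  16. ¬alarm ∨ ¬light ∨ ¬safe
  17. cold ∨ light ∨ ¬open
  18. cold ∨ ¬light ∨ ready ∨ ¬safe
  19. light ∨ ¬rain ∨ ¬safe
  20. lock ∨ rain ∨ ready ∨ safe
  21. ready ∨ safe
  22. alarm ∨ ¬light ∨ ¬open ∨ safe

Unit clause (ready) forces ready = True.
In (¬ready ∨ ¬safe) only ¬safe is left, so safe = False.
In (¬alarm ∨ ¬ready) only ¬alarm is left, so alarm = False.
In (cold ∨ ¬ready) only cold is left, so cold = True.
In (¬cold ∨ open ∨ safe) only open is left, so open = True.
In (alarm ∨ ¬light ∨ ¬open ∨ safe) only ¬light is left, so light = False.
In (alarm ∨ light ∨ ¬open ∨ ¬rain) only ¬rain is left, so rain = False.
In (¬lock ∨ rain) only ¬lock is left, so lock = False.
All clauses satisfied.

safe = False; lock = False; open = True; alarm = False; ready = True; light = False; rain = False; cold = True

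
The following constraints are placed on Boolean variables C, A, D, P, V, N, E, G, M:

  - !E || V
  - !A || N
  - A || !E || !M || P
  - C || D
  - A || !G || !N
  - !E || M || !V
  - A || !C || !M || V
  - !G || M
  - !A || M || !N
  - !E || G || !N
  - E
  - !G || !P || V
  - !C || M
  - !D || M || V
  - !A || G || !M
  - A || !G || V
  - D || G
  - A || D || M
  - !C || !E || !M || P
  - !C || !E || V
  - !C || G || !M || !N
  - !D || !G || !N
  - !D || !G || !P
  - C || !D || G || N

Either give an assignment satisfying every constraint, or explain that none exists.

Unit clause (E) forces E = True.
In (!E || V) only V is left, so V = True.
In (!E || M || !V) only M is left, so M = True.
Set C = True.
  then (!C || !E || !M || P) forces P = True.
Set A = False.
Set D = True.
  then (!D || !G || !P) forces G = False.
  then (!E || G || !N) forces N = False.
All clauses satisfied.

C = True; A = False; D = True; P = True; V = True; N = False; E = True; G = False; M = True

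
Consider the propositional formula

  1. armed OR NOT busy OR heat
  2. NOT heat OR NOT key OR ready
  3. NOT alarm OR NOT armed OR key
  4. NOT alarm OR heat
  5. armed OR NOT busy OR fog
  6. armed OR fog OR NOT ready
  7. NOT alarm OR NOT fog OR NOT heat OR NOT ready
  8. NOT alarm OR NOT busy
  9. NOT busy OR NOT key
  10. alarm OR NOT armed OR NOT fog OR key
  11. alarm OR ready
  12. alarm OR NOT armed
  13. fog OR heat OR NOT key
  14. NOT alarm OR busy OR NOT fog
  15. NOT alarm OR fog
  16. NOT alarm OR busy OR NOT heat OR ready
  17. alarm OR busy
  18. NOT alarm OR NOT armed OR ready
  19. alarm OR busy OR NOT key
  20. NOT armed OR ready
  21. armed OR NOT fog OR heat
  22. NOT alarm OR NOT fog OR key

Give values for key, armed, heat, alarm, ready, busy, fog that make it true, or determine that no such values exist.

key = False; armed = False; heat = True; alarm = False; ready = True; busy = True; fog = True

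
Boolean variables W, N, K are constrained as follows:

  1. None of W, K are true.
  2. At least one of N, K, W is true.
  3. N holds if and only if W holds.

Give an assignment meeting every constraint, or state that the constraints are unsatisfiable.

Unsatisfiable — no assignment works.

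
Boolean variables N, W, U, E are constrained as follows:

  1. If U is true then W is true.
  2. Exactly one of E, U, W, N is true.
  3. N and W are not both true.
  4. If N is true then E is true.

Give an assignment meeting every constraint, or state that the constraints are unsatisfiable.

N = False, W = True, U = False, E = False

  (1) U=F ⇒ W: vacuous ✓
  (2) {E, U, W, N}: 1 true — exactly one ✓
  (3) N=F, W=T — not both ✓
  (4) N=F ⇒ E: vacuous ✓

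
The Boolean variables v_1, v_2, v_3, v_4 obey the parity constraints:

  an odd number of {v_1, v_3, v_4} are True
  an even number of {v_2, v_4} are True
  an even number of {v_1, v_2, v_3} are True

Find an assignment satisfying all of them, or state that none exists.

The formula is unsatisfiable.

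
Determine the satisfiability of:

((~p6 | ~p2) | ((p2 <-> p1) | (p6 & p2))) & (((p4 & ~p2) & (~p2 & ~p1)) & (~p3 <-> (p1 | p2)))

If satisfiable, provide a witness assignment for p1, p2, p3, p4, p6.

p1: False, p2: False, p3: True, p4: True, p6: True

  (~p6 | ~p2) | ((p2 <-> p1) | (p6 & p2)) = True
    ~p6 | ~p2 = True
      ~p6 = False
      ~p2 = True
    (p2 <-> p1) | (p6 & p2) = True
      p2 <-> p1 = True
      p6 & p2 = False
  ((p4 & ~p2) & (~p2 & ~p1)) & (~p3 <-> (p1 | p2)) = True
    (p4 & ~p2) & (~p2 & ~p1) = True
      p4 & ~p2 = True
        ~p2 = True
      ~p2 & ~p1 = True
        ~p2 = True
        ~p1 = True
    ~p3 <-> (p1 | p2) = True
      ~p3 = False
      p1 | p2 = False
Both conjuncts True, so the formula holds.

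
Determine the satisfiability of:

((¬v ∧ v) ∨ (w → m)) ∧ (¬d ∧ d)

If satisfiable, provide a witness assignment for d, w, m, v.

Case d = True: the conjunct ¬d is False.
Case d = False: the conjunct d is False.
Both cases fail — unsatisfiable.

UNSATISFIABLE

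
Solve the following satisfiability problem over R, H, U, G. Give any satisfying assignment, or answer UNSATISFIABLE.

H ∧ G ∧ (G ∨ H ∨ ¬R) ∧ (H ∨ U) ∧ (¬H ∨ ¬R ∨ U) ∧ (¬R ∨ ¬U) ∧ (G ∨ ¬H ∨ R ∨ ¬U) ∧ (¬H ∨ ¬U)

R = False, H = True, U = False, G = True

Unit clause (H) forces H = True.
Unit clause (G) forces G = True.
In (¬H ∨ ¬U) only ¬U is left, so U = False.
In (¬H ∨ ¬R ∨ U) only ¬R is left, so R = False.
Check each clause:
  (H): H holds.
  (G): G holds.
  (G ∨ H ∨ ¬R): G holds.
  (H ∨ U): H holds.
  (¬H ∨ ¬R ∨ U): ¬R holds.
  (¬R ∨ ¬U): ¬R holds.
  (G ∨ ¬H ∨ R ∨ ¬U): G holds.
  (¬H ∨ ¬U): ¬U holds.
All clauses satisfied.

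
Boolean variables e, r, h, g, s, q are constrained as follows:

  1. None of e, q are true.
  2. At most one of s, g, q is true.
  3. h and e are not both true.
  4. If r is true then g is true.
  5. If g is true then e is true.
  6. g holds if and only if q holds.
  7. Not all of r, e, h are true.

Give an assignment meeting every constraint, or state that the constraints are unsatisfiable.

e = False, r = False, h = True, g = False, s = True, q = False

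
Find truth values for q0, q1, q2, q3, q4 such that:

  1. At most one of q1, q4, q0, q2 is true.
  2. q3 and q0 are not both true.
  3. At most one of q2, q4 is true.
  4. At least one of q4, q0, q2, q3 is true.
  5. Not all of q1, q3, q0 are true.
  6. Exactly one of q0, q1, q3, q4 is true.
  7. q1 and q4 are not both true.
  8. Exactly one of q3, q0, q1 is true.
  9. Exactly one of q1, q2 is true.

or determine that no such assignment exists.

q0 = False, q1 = False, q2 = True, q3 = True, q4 = False

  (1) {q1, q4, q0, q2}: 1 true — at most one ✓
  (2) q3=T, q0=F — not both ✓
  (3) {q2, q4}: 1 true — at most one ✓
  (4) {q4, q0, q2, q3}: 2 true — at least one ✓
  (5) {q1, q3, q0}: 1/3 true — not all ✓
  (6) {q0, q1, q3, q4}: 1 true — exactly one ✓
  (7) q1=F, q4=F — not both ✓
  (8) {q3, q0, q1}: 1 true — exactly one ✓
  (9) {q1, q2}: 1 true — exactly one ✓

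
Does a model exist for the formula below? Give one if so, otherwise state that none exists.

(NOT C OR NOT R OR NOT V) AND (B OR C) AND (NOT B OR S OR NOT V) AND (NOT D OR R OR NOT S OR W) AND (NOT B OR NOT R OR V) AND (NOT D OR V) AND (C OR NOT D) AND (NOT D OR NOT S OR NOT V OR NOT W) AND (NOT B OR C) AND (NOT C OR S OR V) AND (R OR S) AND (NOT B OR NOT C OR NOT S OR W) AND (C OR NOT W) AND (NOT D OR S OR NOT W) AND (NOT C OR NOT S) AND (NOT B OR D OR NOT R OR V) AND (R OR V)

No satisfying assignment exists.

Case C = True:
  (NOT C OR NOT S) forces S = False.
  (NOT C OR S OR V) forces V = True.
  (NOT C OR NOT R OR NOT V) forces R = False.
  Clause (R OR S) is falsified — contradiction.
Case C = False:
  (B OR C) forces B = True.
  Clause (NOT B OR C) is falsified — contradiction.
Both cases fail, so the formula is unsatisfiable.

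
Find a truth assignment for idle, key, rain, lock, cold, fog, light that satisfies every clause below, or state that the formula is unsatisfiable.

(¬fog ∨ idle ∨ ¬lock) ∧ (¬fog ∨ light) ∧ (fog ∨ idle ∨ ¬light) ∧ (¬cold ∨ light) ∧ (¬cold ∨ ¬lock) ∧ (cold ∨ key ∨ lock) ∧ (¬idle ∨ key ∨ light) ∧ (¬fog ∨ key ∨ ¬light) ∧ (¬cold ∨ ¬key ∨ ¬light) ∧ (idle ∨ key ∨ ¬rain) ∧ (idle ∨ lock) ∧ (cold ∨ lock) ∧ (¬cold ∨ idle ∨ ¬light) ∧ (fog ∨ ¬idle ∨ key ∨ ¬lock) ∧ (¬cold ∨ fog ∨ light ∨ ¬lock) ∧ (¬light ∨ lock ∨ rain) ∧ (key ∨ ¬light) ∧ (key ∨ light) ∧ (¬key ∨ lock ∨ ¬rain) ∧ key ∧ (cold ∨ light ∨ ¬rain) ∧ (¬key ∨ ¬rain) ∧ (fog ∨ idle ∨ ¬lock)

idle=T, key=T, rain=F, lock=T, cold=F, fog=T, light=T

Unit clause (key) forces key = True.
In (¬key ∨ ¬rain) only ¬rain is left, so rain = False.
Set idle = True.
Try lock = False:
  (cold ∨ lock) forces cold = True.
  (¬cold ∨ light) forces light = True.
  clause (¬cold ∨ ¬key ∨ ¬light) is falsified — backtrack.
So lock = True.
  then (¬cold ∨ ¬lock) forces cold = False.
Set fog = True.
  then (¬fog ∨ light) forces light = True.
All clauses satisfied.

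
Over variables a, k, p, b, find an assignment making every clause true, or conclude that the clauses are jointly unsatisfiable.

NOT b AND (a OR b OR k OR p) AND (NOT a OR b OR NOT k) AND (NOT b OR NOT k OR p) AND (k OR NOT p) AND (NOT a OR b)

a = False; k = True; p = False; b = False

Unit clause (NOT b) forces b = False.
In (NOT a OR b) only NOT a is left, so a = False.
Try k = False:
  (a OR b OR k OR p) forces p = True.
  clause (k OR NOT p) is falsified — backtrack.
So k = True.
Set p = False.
Check each clause:
  (NOT b): NOT b holds.
  (a OR b OR k OR p): k holds.
  (NOT a OR b OR NOT k): NOT a holds.
  (NOT b OR NOT k OR p): NOT b holds.
  (k OR NOT p): k holds.
  (NOT a OR b): NOT a holds.
All clauses satisfied.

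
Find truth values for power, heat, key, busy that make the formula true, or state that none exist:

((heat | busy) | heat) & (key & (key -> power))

power = True, heat = False, key = True, busy = True

  (heat | busy) | heat = True
    heat | busy = True
  key & (key -> power) = True
    key -> power = True
Both conjuncts True, so the formula holds.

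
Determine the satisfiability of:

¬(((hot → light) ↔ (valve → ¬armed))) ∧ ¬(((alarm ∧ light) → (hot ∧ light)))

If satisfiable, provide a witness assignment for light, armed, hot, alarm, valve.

light = True, armed = True, hot = False, alarm = True, valve = True

  ¬(((hot → light) ↔ (valve → ¬armed))) = True
    (hot → light) ↔ (valve → ¬armed) = False
      hot → light = True
      valve → ¬armed = False
        ¬armed = False
  ¬(((alarm ∧ light) → (hot ∧ light))) = True
    (alarm ∧ light) → (hot ∧ light) = False
      alarm ∧ light = True
      hot ∧ light = False
Both conjuncts True, so the formula holds.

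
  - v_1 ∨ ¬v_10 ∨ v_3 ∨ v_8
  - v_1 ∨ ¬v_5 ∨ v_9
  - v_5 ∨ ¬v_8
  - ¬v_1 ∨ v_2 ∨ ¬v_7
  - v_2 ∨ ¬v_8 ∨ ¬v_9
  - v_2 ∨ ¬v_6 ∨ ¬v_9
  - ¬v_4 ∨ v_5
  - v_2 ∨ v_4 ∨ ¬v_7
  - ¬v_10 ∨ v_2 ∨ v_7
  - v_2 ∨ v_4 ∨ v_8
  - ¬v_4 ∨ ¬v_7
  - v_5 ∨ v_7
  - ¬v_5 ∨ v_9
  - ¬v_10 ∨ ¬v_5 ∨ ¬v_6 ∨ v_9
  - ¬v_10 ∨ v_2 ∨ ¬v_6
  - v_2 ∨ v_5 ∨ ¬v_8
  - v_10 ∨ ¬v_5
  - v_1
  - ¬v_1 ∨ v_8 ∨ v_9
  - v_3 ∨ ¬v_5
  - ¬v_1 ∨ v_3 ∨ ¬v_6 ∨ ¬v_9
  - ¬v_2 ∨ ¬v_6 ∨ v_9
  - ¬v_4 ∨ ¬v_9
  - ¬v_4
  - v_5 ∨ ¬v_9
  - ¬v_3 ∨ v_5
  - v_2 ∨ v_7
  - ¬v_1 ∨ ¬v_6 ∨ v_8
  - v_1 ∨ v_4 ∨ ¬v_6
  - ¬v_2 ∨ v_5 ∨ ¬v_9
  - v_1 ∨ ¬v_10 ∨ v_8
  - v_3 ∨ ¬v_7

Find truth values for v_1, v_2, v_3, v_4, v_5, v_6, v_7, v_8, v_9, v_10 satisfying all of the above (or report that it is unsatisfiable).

v_1=T, v_2=T, v_3=T, v_4=F, v_5=T, v_6=F, v_7=T, v_8=T, v_9=T, v_10=T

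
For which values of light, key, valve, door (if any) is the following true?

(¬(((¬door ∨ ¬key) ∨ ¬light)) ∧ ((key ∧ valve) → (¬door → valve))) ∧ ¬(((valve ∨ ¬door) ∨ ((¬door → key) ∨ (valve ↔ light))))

No satisfying assignment exists.

The conjunct ¬(((valve ∨ ¬door) ∨ ((¬door → key) ∨ (valve ↔ light)))) is unsatisfiable on its own:
  door = True: this becomes ¬((valve ∨ True)) = False.
  door = False: this becomes ¬((True ∨ (key ∨ (valve ↔ light)))) = False.
So the whole conjunction is unsatisfiable.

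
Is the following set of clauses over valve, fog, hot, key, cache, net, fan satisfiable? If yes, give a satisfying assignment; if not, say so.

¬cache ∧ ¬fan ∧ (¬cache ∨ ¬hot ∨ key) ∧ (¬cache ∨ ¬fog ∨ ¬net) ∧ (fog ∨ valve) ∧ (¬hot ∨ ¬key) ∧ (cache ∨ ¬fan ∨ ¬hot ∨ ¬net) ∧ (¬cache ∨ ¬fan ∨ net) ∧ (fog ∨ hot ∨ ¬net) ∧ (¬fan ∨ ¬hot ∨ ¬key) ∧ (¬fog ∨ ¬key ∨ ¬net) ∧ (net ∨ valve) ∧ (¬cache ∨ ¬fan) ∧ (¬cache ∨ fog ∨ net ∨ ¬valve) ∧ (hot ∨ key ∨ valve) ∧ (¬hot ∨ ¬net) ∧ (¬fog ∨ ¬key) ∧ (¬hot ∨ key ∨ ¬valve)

valve: True, fog: True, hot: False, key: False, cache: False, net: False, fan: False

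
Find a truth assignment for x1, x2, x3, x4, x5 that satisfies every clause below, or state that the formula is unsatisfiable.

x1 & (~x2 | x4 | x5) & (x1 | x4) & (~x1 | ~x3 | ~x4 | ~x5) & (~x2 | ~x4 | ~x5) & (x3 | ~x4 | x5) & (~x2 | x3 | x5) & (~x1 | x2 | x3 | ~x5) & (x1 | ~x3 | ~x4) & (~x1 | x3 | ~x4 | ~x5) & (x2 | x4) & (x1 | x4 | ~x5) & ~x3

x1: True, x2: True, x3: False, x4: False, x5: True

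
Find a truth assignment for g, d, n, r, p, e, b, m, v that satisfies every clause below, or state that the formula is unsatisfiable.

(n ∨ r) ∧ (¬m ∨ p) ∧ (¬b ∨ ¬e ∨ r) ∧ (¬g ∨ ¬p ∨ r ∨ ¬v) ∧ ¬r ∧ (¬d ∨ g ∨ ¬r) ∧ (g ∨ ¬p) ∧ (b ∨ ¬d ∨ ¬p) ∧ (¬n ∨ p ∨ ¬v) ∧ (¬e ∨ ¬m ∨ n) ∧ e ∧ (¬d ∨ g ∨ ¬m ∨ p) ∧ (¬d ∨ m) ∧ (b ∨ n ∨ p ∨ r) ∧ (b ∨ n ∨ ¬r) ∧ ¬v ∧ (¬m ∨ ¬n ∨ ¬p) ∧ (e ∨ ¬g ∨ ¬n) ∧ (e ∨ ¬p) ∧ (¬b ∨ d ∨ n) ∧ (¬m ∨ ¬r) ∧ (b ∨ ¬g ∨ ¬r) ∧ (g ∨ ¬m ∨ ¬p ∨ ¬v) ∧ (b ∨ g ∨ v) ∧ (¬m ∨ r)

g=T, d=F, n=T, r=F, p=T, e=T, b=F, m=F, v=F

Unit clause (¬r) forces r = False.
Unit clause (e) forces e = True.
Unit clause (¬v) forces v = False.
In (¬m ∨ r) only ¬m is left, so m = False.
In (n ∨ r) only n is left, so n = True.
In (¬b ∨ ¬e ∨ r) only ¬b is left, so b = False.
In (¬d ∨ m) only ¬d is left, so d = False.
In (b ∨ g ∨ v) only g is left, so g = True.
Set p = True.
All clauses satisfied.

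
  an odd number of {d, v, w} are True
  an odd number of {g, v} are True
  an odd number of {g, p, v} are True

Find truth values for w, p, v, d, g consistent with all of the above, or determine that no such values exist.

w = False, p = False, v = True, d = False, g = False

{d, v, w}: 1 true → odd ✓
{g, v}: 1 true → odd ✓
{g, p, v}: 1 true → odd ✓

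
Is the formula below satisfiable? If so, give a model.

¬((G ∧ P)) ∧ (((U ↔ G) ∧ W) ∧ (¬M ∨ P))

W=T; P=F; M=F; U=T; G=T

  ¬((G ∧ P)) = True
    G ∧ P = False
  ((U ↔ G) ∧ W) ∧ (¬M ∨ P) = True
    (U ↔ G) ∧ W = True
      U ↔ G = True
    ¬M ∨ P = True
      ¬M = True
Both conjuncts True, so the formula holds.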